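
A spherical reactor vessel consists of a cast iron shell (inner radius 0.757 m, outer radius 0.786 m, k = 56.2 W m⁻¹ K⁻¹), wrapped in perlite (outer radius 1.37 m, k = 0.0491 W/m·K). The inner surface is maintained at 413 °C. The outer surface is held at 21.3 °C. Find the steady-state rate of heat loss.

Q = 446 W

Resistance network (inner→outer):
  R_cast iron = (1/0.757 − 1/0.786)/(4πk) = 0.04874/(4π·56.2) = 6.901×10^-5 K/W
  R_perlite = (1/0.786 − 1/1.37)/(4πk) = 0.5423/(4π·0.0491) = 0.8790 K/W
ΣR = 6.901×10^-5 + 0.8790 = 0.8791 K/W
Q = ΔT/ΣR = (413 °C − 21.3 °C)/0.8791 = 446 W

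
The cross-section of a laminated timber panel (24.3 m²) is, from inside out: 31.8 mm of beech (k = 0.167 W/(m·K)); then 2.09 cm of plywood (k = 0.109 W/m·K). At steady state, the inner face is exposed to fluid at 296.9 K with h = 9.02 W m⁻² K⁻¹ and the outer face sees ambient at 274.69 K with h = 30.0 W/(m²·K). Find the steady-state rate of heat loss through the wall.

Resistance network (inner→outer):
  R_conv,in = 1/(hA) = 1/(9.02·24.3) = 0.004562 K/W
  R_beech = L/(kA) = 0.0318/(0.167·24.3) = 0.007836 K/W
  R_plywood = L/(kA) = 0.0209/(0.109·24.3) = 0.007891 K/W
  R_conv,out = 1/(hA) = 1/(30.0·24.3) = 0.001372 K/W
ΣR = 0.004562 + 0.007836 + 0.007891 + 0.001372 = 0.02166 K/W
Q = ΔT/ΣR = (296.9 K − 274.69 K)/0.02166 = 1030 W

Q = 1030 W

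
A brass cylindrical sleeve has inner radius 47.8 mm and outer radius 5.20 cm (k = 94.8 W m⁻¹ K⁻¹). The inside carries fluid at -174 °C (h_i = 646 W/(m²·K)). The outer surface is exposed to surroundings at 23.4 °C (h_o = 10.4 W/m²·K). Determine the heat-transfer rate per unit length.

Treat each layer as a resistance in series:
  R'_conv,in = 1/(2πr h) = 1/(2π·0.0478·646) = 0.005154 m·K/W
  R'_brass = ln(0.0520/0.0478)/(2πk) = 0.08422/(2π·94.8) = 1.414×10^-4 m·K/W
  R'_conv,out = 1/(2πr h) = 1/(2π·0.0520·10.4) = 0.2943 m·K/W
ΣR = 0.005154 + 1.414×10^-4 + 0.2943 = 0.2996 m·K/W
Q' = ΔT/ΣR = (-174 °C − 23.4 °C)/0.2996 = -659 W/m
(Negative Q' ⇒ heat flows inward; heat gain = 659 W/m.)

Q' = 659 W/m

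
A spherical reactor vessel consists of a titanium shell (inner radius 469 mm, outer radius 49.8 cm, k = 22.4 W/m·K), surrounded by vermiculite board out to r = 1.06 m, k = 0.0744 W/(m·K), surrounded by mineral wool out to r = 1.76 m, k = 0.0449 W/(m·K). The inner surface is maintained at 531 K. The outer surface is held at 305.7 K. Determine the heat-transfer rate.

Q = 125 W

Series thermal resistances, inner to outer:
  R_titanium = (1/0.469 − 1/0.498)/(4πk) = 0.1242/(4π·22.4) = 4.411×10^-4 K/W
  R_vermiculite board = (1/0.498 − 1/1.06)/(4πk) = 1.065/(4π·0.0744) = 1.139 K/W
  R_mineral wool = (1/1.06 − 1/1.76)/(4πk) = 0.3752/(4π·0.0449) = 0.6650 K/W
ΣR = 4.411×10^-4 + 1.139 + 0.6650 = 1.804 K/W
Q = ΔT/ΣR = (531 K − 305.7 K)/1.804 = 125 W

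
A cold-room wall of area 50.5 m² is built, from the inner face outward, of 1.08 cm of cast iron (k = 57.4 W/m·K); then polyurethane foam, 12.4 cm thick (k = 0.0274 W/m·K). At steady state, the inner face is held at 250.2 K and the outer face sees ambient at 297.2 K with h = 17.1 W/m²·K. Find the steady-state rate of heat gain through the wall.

Q = 518 W

Treat each layer as a resistance in series:
  R_cast iron = L/(kA) = 0.0108/(57.4·50.5) = 3.726×10^-6 K/W
  R_polyurethane foam = L/(kA) = 0.124/(0.0274·50.5) = 0.08961 K/W
  R_conv,out = 1/(hA) = 1/(17.1·50.5) = 0.001158 K/W
ΣR = 3.726×10^-6 + 0.08961 + 0.001158 = 0.09077 K/W
Q = ΔT/ΣR = (250.2 K − 297.2 K)/0.09077 = -518 W
(Negative Q ⇒ heat flows inward; heat gain = 518 W.)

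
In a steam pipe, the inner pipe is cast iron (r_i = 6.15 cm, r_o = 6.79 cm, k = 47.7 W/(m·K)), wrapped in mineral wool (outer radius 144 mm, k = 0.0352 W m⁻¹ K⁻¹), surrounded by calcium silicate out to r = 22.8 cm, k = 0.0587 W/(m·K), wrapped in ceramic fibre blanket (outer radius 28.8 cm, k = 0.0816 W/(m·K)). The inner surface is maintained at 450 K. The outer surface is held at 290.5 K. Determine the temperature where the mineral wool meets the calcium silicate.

T = 343.7 K

Treat each layer as a resistance in series:
  R'_cast iron = ln(0.0679/0.0615)/(2πk) = 0.09900/(2π·47.7) = 3.303×10^-4 m·K/W
  R'_mineral wool = ln(0.144/0.0679)/(2πk) = 0.7518/(2π·0.0352) = 3.399 m·K/W
  R'_calcium silicate = ln(0.228/0.144)/(2πk) = 0.4595/(2π·0.0587) = 1.246 m·K/W
  R'_ceramic fibre blanket = ln(0.288/0.228)/(2πk) = 0.2336/(2π·0.0816) = 0.4556 m·K/W
ΣR = 3.303×10^-4 + 3.399 + 1.246 + 0.4556 = 5.101 m·K/W
Q' = ΔT/ΣR = (450 K − 290.5 K)/5.101 = 31.27 W/m
From the inner boundary to the mineral wool/calcium silicate interface, ΣR_partial = 3.399 m·K/W.
T_interface = T_in − Q'·ΣR_partial = 450 K − (31.27)(3.399) = 343.7 K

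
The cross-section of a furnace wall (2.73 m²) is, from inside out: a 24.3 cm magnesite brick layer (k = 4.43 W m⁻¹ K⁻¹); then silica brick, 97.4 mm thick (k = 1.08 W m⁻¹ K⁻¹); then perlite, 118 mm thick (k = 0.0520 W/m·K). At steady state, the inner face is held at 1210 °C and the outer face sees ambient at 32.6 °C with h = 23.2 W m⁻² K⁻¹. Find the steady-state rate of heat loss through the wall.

Q = 1310 W

Treat each layer as a resistance in series:
  R_magnesite brick = L/(kA) = 0.243/(4.43·2.73) = 0.02009 K/W
  R_silica brick = L/(kA) = 0.0974/(1.08·2.73) = 0.03303 K/W
  R_perlite = L/(kA) = 0.118/(0.0520·2.73) = 0.8312 K/W
  R_conv,out = 1/(hA) = 1/(23.2·2.73) = 0.01579 K/W
ΣR = 0.02009 + 0.03303 + 0.8312 + 0.01579 = 0.9001 K/W
Q = ΔT/ΣR = (1210 °C − 32.6 °C)/0.9001 = 1310 W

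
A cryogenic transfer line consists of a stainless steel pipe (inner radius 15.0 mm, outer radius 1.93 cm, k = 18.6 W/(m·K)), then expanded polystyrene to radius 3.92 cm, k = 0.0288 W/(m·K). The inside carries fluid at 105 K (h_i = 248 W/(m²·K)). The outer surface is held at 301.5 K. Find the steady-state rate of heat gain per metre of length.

Treat each layer as a resistance in series:
  R'_conv,in = 1/(2πr h) = 1/(2π·0.0150·248) = 0.04278 m·K/W
  R'_stainless steel = ln(0.0193/0.0150)/(2πk) = 0.2521/(2π·18.6) = 0.002157 m·K/W
  R'_expanded polystyrene = ln(0.0392/0.0193)/(2πk) = 0.7086/(2π·0.0288) = 3.916 m·K/W
ΣR = 0.04278 + 0.002157 + 3.916 = 3.961 m·K/W
Q' = ΔT/ΣR = (105 K − 301.5 K)/3.961 = -49.6 W/m
(Negative Q' ⇒ heat flows inward; heat gain = 49.6 W/m.)

Q' = 49.6 W/m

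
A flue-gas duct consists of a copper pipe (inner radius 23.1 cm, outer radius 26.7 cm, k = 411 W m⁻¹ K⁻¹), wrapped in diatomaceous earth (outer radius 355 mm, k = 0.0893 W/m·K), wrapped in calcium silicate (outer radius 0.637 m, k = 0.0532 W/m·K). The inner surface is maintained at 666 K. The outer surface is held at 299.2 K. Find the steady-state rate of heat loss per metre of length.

Resistance network (inner→outer):
  R'_copper = ln(0.267/0.231)/(2πk) = 0.1448/(2π·411) = 5.608×10^-5 m·K/W
  R'_diatomaceous earth = ln(0.355/0.267)/(2πk) = 0.2849/(2π·0.0893) = 0.5077 m·K/W
  R'_calcium silicate = ln(0.637/0.355)/(2πk) = 0.5847/(2π·0.0532) = 1.749 m·K/W
ΣR = 5.608×10^-5 + 0.5077 + 1.749 = 2.257 m·K/W
Q' = ΔT/ΣR = (666 K − 299.2 K)/2.257 = 163 W/m

Q' = 163 W/m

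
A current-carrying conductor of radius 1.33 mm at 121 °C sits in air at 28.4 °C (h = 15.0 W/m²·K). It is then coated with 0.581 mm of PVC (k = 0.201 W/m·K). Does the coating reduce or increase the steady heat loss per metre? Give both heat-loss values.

increases: 11.6 → 15.9 W/m

Critical radius for a cylinder: r_cr = k/h = 0.0134 m = 1.34 cm.
Outer radius after coating: r₂ = 0.00133 + 5.81×10^-4 = 0.001911 m.
Since r₁ < r_cr and r₂ ≤ r_cr, the coating moves toward the maximum at r_cr — heat loss rises.
Bare: R = 1/(2πr₁h) = 7.978 m·K/W; Q = 92.6/7.978 = 11.6 W/m.
Coated: R = R_cond + R_conv = 5.839 m·K/W; Q = 92.6/5.839 = 15.9 W/m.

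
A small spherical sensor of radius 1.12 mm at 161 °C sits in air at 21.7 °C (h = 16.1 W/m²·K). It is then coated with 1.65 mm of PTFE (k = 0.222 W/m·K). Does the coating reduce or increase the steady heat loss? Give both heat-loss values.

increases: 0.0354 → 0.167 W

Critical radius for a sphere: r_cr = 2k/h = 0.0276 m = 2.76 cm.
Outer radius after coating: r₂ = 0.00112 + 0.00165 = 0.00277 m.
Since r₁ < r_cr and r₂ ≤ r_cr, the coating moves toward the maximum at r_cr — heat loss rises.
Bare: R = 1/(4πr₁²h) = 3940 K/W; Q = 139.3/3940 = 0.0354 W.
Coated: R = R_cond + R_conv = 834.8 K/W; Q = 139.3/834.8 = 0.167 W.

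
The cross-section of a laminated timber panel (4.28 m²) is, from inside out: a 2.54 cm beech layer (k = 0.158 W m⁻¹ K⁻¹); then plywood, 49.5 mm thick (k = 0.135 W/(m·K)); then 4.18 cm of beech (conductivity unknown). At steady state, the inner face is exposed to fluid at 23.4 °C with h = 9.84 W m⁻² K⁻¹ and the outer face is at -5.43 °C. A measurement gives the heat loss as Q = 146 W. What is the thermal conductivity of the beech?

ΣR = ΔT/Q = |23.4 − -5.43|/146 = 0.1975 K/W
Known resistances:
  R_conv,in = 1/(hA) = 1/(9.84·4.28) = 0.02374 K/W
  R_beech = L/(kA) = 0.0254/(0.158·4.28) = 0.03756 K/W
  R_plywood = L/(kA) = 0.0495/(0.135·4.28) = 0.08567 K/W
R_beech = ΣR − ΣR_known = 0.1975 − 0.1470 = 0.05050 K/W
L/(kA) = 0.05050 ⇒ k = 0.0418/(0.05050·4.28) = 0.193 W/m·K

k = 0.193 W/m·K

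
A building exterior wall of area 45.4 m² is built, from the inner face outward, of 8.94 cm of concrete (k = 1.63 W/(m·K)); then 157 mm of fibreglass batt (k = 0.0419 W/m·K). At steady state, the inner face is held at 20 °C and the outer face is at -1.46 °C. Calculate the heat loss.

Q = 256 W

Resistance network (inner→outer):
  R_concrete = L/(kA) = 0.0894/(1.63·45.4) = 0.001208 K/W
  R_fibreglass batt = L/(kA) = 0.157/(0.0419·45.4) = 0.08253 K/W
ΣR = 0.001208 + 0.08253 = 0.08374 K/W
Q = ΔT/ΣR = (20 °C − -1.46 °C)/0.08374 = 256 W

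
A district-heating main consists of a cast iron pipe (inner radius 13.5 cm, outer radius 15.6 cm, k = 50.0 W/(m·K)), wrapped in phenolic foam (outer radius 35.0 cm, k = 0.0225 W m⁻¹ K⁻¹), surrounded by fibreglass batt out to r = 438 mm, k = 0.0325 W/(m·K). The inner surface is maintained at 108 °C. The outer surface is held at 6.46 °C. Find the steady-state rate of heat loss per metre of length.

Q' = 14.9 W/m

Treat each layer as a resistance in series:
  R'_cast iron = ln(0.156/0.135)/(2πk) = 0.1446/(2π·50.0) = 4.602×10^-4 m·K/W
  R'_phenolic foam = ln(0.350/0.156)/(2πk) = 0.8081/(2π·0.0225) = 5.716 m·K/W
  R'_fibreglass batt = ln(0.438/0.350)/(2πk) = 0.2243/(2π·0.0325) = 1.098 m·K/W
ΣR = 4.602×10^-4 + 5.716 + 1.098 = 6.814 m·K/W
Q' = ΔT/ΣR = (108 °C − 6.46 °C)/6.814 = 14.9 W/m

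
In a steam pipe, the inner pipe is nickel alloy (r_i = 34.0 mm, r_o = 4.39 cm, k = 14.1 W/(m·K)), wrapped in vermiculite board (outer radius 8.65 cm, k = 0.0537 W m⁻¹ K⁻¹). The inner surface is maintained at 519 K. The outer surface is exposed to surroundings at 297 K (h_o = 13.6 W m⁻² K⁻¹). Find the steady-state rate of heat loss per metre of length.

Resistance network (inner→outer):
  R'_nickel alloy = ln(0.0439/0.0340)/(2πk) = 0.2556/(2π·14.1) = 0.002885 m·K/W
  R'_vermiculite board = ln(0.0865/0.0439)/(2πk) = 0.6782/(2π·0.0537) = 2.010 m·K/W
  R'_conv,out = 1/(2πr h) = 1/(2π·0.0865·13.6) = 0.1353 m·K/W
ΣR = 0.002885 + 2.010 + 0.1353 = 2.148 m·K/W
Q' = ΔT/ΣR = (519 K − 297 K)/2.148 = 103 W/m

Q' = 103 W/m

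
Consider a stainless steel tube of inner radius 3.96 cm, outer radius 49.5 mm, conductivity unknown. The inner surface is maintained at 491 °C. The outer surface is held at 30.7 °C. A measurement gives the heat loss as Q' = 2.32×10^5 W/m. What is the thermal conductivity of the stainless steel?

ΣR = ΔT/Q' = |491 − 30.7|/2.32×10^5 = 0.001984 m·K/W
ln(r₂/r₁)/(2πk) = 0.001984 ⇒ k = 0.2231/(2π·0.001984) = 17.9 W/m·K

k = 17.9 W/m·K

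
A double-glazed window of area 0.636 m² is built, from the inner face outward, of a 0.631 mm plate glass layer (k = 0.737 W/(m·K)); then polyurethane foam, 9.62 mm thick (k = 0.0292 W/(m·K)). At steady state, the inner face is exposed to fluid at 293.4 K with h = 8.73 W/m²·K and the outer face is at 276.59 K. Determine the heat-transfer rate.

Treat each layer as a resistance in series:
  R_conv,in = 1/(hA) = 1/(8.73·0.636) = 0.1801 K/W
  R_plate glass = L/(kA) = 6.31×10^-4/(0.737·0.636) = 0.001346 K/W
  R_polyurethane foam = L/(kA) = 0.00962/(0.0292·0.636) = 0.5180 K/W
ΣR = 0.1801 + 0.001346 + 0.5180 = 0.6994 K/W
Q = ΔT/ΣR = (293.4 K − 276.59 K)/0.6994 = 24.0 W

Q = 24.0 W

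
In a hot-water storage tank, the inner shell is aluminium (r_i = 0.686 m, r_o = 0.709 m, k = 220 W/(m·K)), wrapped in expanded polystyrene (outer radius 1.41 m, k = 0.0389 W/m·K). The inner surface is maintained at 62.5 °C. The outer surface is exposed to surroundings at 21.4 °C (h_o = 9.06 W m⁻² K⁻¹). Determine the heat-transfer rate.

Q = 28.6 W

Resistance network (inner→outer):
  R_aluminium = (1/0.686 − 1/0.709)/(4πk) = 0.04729/(4π·220) = 1.711×10^-5 K/W
  R_expanded polystyrene = (1/0.709 − 1/1.41)/(4πk) = 0.7012/(4π·0.0389) = 1.434 K/W
  R_conv,out = 1/(4πr²h) = 1/(4π·1.41²·9.06) = 0.004418 K/W
ΣR = 1.711×10^-5 + 1.434 + 0.004418 = 1.438 K/W
Q = ΔT/ΣR = (62.5 °C − 21.4 °C)/1.438 = 28.6 W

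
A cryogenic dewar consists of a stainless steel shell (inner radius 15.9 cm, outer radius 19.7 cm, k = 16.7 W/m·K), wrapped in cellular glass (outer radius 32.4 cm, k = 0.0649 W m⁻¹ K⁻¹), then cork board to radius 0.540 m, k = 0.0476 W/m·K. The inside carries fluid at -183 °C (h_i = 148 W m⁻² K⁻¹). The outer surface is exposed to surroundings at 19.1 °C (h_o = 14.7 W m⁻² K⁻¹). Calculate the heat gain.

Q = 44.4 W

Series thermal resistances, inner to outer:
  R_conv,in = 1/(4πr²h) = 1/(4π·0.159²·148) = 0.02127 K/W
  R_stainless steel = (1/0.159 − 1/0.197)/(4πk) = 1.213/(4π·16.7) = 0.005781 K/W
  R_cellular glass = (1/0.197 − 1/0.324)/(4πk) = 1.990/(4π·0.0649) = 2.440 K/W
  R_cork board = (1/0.324 − 1/0.540)/(4πk) = 1.235/(4π·0.0476) = 2.064 K/W
  R_conv,out = 1/(4πr²h) = 1/(4π·0.540²·14.7) = 0.01856 K/W
ΣR = 0.02127 + 0.005781 + 2.440 + 2.064 + 0.01856 = 4.550 K/W
Q = ΔT/ΣR = (-183 °C − 19.1 °C)/4.550 = -44.4 W
(Negative Q ⇒ heat flows inward; heat gain = 44.4 W.)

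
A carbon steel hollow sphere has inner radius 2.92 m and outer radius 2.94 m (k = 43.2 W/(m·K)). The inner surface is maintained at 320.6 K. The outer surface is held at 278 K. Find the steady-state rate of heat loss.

Q = 4πk·ΔT/(1/r₁ − 1/r₂) = 4π × 43.2 × 42.6 / (1/2.92 − 1/2.94) = 9.93×10^6 W

Q = 9.93×10^6 W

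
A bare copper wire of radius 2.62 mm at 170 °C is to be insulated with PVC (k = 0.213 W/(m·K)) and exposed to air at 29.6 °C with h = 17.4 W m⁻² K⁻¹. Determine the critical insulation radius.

For a cylinder, r_cr = k_ins/h = 0.213/17.4 = 0.0122 m = 1.22 cm

r_cr = 1.22 cm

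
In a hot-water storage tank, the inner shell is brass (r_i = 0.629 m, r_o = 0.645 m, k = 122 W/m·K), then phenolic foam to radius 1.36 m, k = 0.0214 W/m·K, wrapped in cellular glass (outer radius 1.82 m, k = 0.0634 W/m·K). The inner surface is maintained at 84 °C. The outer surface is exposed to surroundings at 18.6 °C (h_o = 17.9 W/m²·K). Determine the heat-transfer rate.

Q = 20.0 W

Series thermal resistances, inner to outer:
  R_brass = (1/0.629 − 1/0.645)/(4πk) = 0.03944/(4π·122) = 2.572×10^-5 K/W
  R_phenolic foam = (1/0.645 − 1/1.36)/(4πk) = 0.8151/(4π·0.0214) = 3.031 K/W
  R_cellular glass = (1/1.36 − 1/1.82)/(4πk) = 0.1858/(4π·0.0634) = 0.2333 K/W
  R_conv,out = 1/(4πr²h) = 1/(4π·1.82²·17.9) = 0.001342 K/W
ΣR = 2.572×10^-5 + 3.031 + 0.2333 + 0.001342 = 3.266 K/W
Q = ΔT/ΣR = (84 °C − 18.6 °C)/3.266 = 20.0 W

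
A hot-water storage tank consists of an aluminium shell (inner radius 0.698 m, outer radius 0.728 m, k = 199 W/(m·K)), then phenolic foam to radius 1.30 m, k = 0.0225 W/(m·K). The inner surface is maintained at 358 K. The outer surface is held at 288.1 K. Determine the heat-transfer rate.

Q = 32.7 W

Resistance network (inner→outer):
  R_aluminium = (1/0.698 − 1/0.728)/(4πk) = 0.05904/(4π·199) = 2.361×10^-5 K/W
  R_phenolic foam = (1/0.728 − 1/1.30)/(4πk) = 0.6044/(4π·0.0225) = 2.138 K/W
ΣR = 2.361×10^-5 + 2.138 = 2.138 K/W
Q = ΔT/ΣR = (358 K − 288.1 K)/2.138 = 32.7 W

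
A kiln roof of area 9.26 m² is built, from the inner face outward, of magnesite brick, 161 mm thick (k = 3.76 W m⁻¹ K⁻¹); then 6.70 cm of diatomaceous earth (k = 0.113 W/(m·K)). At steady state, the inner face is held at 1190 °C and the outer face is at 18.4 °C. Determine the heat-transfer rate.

Q = 17100 W

Series thermal resistances, inner to outer:
  R_magnesite brick = L/(kA) = 0.161/(3.76·9.26) = 0.004624 K/W
  R_diatomaceous earth = L/(kA) = 0.0670/(0.113·9.26) = 0.06403 K/W
ΣR = 0.004624 + 0.06403 = 0.06865 K/W
Q = ΔT/ΣR = (1190 °C − 18.4 °C)/0.06865 = 17100 W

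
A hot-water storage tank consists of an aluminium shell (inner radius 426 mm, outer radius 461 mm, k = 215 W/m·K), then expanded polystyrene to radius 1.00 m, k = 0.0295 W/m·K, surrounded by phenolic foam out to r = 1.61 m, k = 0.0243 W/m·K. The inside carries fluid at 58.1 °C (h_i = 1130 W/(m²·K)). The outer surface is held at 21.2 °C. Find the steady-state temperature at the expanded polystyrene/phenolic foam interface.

Treat each layer as a resistance in series:
  R_conv,in = 1/(4πr²h) = 1/(4π·0.426²·1130) = 3.881×10^-4 K/W
  R_aluminium = (1/0.426 − 1/0.461)/(4πk) = 0.1782/(4π·215) = 6.596×10^-5 K/W
  R_expanded polystyrene = (1/0.461 − 1/1.00)/(4πk) = 1.169/(4π·0.0295) = 3.154 K/W
  R_phenolic foam = (1/1.00 − 1/1.61)/(4πk) = 0.3789/(4π·0.0243) = 1.241 K/W
ΣR = 3.881×10^-4 + 6.596×10^-5 + 3.154 + 1.241 = 4.395 K/W
Q = ΔT/ΣR = (58.1 °C − 21.2 °C)/4.395 = 8.396 W
From the inner boundary to the expanded polystyrene/phenolic foam interface, ΣR_partial = 3.154 K/W.
T_interface = T_in − Q·ΣR_partial = 58.1 °C − (8.396)(3.154) = 31.6 °C

T = 31.6 °C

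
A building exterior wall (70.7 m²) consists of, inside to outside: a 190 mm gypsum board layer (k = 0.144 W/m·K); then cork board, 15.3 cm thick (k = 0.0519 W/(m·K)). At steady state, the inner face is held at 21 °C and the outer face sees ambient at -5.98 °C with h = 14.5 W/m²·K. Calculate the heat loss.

Q = 440 W

Treat each layer as a resistance in series:
  R_gypsum board = L/(kA) = 0.190/(0.144·70.7) = 0.01866 K/W
  R_cork board = L/(kA) = 0.153/(0.0519·70.7) = 0.04170 K/W
  R_conv,out = 1/(hA) = 1/(14.5·70.7) = 9.755×10^-4 K/W
ΣR = 0.01866 + 0.04170 + 9.755×10^-4 = 0.06134 K/W
Q = ΔT/ΣR = (21 °C − -5.98 °C)/0.06134 = 440 W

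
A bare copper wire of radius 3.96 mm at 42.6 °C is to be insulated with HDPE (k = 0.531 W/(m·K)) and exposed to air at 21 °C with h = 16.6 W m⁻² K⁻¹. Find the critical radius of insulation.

r_cr = 3.20 cm

For a cylinder, r_cr = k_ins/h = 0.531/16.6 = 0.0320 m = 3.20 cm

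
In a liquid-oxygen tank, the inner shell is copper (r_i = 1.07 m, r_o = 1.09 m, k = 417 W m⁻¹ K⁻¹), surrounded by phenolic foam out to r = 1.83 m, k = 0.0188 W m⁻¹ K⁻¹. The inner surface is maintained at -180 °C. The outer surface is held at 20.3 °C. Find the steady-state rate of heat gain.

Resistance network (inner→outer):
  R_copper = (1/1.07 − 1/1.09)/(4πk) = 0.01715/(4π·417) = 3.272×10^-6 K/W
  R_phenolic foam = (1/1.09 − 1/1.83)/(4πk) = 0.3710/(4π·0.0188) = 1.570 K/W
ΣR = 3.272×10^-6 + 1.570 = 1.570 K/W
Q = ΔT/ΣR = (-180 °C − 20.3 °C)/1.570 = -128 W
(Negative Q ⇒ heat flows inward; heat gain = 128 W.)

Q = 128 W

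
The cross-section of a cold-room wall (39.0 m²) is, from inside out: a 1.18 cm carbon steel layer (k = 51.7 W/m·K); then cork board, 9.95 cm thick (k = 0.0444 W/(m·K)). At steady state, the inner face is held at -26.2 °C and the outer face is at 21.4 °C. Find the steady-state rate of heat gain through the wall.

Q = 828 W

Resistance network (inner→outer):
  R_carbon steel = L/(kA) = 0.0118/(51.7·39.0) = 5.852×10^-6 K/W
  R_cork board = L/(kA) = 0.0995/(0.0444·39.0) = 0.05746 K/W
ΣR = 5.852×10^-6 + 0.05746 = 0.05747 K/W
Q = ΔT/ΣR = (-26.2 °C − 21.4 °C)/0.05747 = -828 W
(Negative Q ⇒ heat flows inward; heat gain = 828 W.)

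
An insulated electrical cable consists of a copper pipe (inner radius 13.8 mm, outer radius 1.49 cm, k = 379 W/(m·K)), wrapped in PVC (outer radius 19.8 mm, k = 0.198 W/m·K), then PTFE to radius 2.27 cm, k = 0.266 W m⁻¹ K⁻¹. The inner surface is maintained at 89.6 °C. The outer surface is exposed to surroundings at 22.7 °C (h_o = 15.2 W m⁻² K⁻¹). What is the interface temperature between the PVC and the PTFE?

T = 69.8 °C

Treat each layer as a resistance in series:
  R'_copper = ln(0.0149/0.0138)/(2πk) = 0.07669/(2π·379) = 3.221×10^-5 m·K/W
  R'_PVC = ln(0.0198/0.0149)/(2πk) = 0.2843/(2π·0.198) = 0.2285 m·K/W
  R'_PTFE = ln(0.0227/0.0198)/(2πk) = 0.1367/(2π·0.266) = 0.08178 m·K/W
  R'_conv,out = 1/(2πr h) = 1/(2π·0.0227·15.2) = 0.4613 m·K/W
ΣR = 3.221×10^-5 + 0.2285 + 0.08178 + 0.4613 = 0.7716 m·K/W
Q' = ΔT/ΣR = (89.6 °C − 22.7 °C)/0.7716 = 86.70 W/m
From the inner boundary to the PVC/PTFE interface, ΣR_partial = 0.2285 m·K/W.
T_interface = T_in − Q'·ΣR_partial = 89.6 °C − (86.70)(0.2285) = 69.8 °C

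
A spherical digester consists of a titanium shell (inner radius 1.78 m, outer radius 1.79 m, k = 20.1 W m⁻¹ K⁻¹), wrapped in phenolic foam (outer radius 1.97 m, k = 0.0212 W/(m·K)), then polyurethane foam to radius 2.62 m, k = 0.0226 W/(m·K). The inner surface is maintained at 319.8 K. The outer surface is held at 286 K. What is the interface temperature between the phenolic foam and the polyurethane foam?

Resistance network (inner→outer):
  R_titanium = (1/1.78 − 1/1.79)/(4πk) = 0.003139/(4π·20.1) = 1.243×10^-5 K/W
  R_phenolic foam = (1/1.79 − 1/1.97)/(4πk) = 0.05105/(4π·0.0212) = 0.1916 K/W
  R_polyurethane foam = (1/1.97 − 1/2.62)/(4πk) = 0.1259/(4π·0.0226) = 0.4434 K/W
ΣR = 1.243×10^-5 + 0.1916 + 0.4434 = 0.6350 K/W
Q = ΔT/ΣR = (319.8 K − 286 K)/0.6350 = 53.23 W
From the inner boundary to the phenolic foam/polyurethane foam interface, ΣR_partial = 0.1916 K/W.
T_interface = T_in − Q·ΣR_partial = 319.8 K − (53.23)(0.1916) = 309.6 K

T = 309.6 K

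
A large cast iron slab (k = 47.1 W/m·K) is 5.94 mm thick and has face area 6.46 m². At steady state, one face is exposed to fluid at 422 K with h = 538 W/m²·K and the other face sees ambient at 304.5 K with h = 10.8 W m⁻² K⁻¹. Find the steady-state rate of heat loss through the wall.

Q = 8.03 kW

Resistance network (inner→outer):
  R_conv,in = 1/(hA) = 1/(538·6.46) = 2.877×10^-4 K/W
  R_cast iron = L/(kA) = 0.00594/(47.1·6.46) = 1.952×10^-5 K/W
  R_conv,out = 1/(hA) = 1/(10.8·6.46) = 0.01433 K/W
ΣR = 2.877×10^-4 + 1.952×10^-5 + 0.01433 = 0.01464 K/W
Q = ΔT/ΣR = (422 K − 304.5 K)/0.01464 = 8030 W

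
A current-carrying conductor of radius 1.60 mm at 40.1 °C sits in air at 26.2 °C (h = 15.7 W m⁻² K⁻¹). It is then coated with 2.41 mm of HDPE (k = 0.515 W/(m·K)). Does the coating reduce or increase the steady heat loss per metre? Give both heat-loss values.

increases: 2.19 → 4.94 W/m

Critical radius for a cylinder: r_cr = k/h = 0.0328 m = 3.28 cm.
Outer radius after coating: r₂ = 0.00160 + 0.00241 = 0.00401 m.
Since r₁ < r_cr and r₂ ≤ r_cr, the coating moves toward the maximum at r_cr — heat loss rises.
Bare: R = 1/(2πr₁h) = 6.336 m·K/W; Q = 13.9/6.336 = 2.19 W/m.
Coated: R = R_cond + R_conv = 2.812 m·K/W; Q = 13.9/2.812 = 4.94 W/m.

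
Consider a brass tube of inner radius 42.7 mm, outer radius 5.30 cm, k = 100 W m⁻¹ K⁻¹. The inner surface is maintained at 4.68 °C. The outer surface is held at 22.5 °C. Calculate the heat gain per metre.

Q' = 51.8 kW/m

Q' = 2πk·ΔT/ln(r₂/r₁) = 2π × 100 × 17.82 / ln(0.0530/0.0427) = 51800 W/m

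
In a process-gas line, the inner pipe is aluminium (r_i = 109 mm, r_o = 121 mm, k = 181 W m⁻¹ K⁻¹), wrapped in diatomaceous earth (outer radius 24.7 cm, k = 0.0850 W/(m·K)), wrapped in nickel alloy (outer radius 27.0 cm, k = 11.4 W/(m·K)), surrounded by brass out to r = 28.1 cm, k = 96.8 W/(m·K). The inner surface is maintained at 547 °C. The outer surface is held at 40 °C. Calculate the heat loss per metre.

Treat each layer as a resistance in series:
  R'_aluminium = ln(0.121/0.109)/(2πk) = 0.1044/(2π·181) = 9.184×10^-5 m·K/W
  R'_diatomaceous earth = ln(0.247/0.121)/(2πk) = 0.7136/(2π·0.0850) = 1.336 m·K/W
  R'_nickel alloy = ln(0.270/0.247)/(2πk) = 0.08903/(2π·11.4) = 0.001243 m·K/W
  R'_brass = ln(0.281/0.270)/(2πk) = 0.03993/(2π·96.8) = 6.566×10^-5 m·K/W
ΣR = 9.184×10^-5 + 1.336 + 0.001243 + 6.566×10^-5 = 1.337 m·K/W
Q' = ΔT/ΣR = (547 °C − 40 °C)/1.337 = 379 W/m

Q' = 379 W/m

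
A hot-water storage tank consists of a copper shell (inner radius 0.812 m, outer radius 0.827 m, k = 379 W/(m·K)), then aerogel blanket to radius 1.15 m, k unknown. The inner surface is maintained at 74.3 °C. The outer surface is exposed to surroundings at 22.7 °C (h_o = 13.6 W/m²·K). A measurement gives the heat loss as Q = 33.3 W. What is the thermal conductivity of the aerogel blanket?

ΣR = ΔT/Q = |74.3 − 22.7|/33.3 = 1.550 K/W
Known resistances:
  R_copper = (1/0.812 − 1/0.827)/(4πk) = 0.02234/(4π·379) = 4.690×10^-6 K/W
  R_conv,out = 1/(4πr²h) = 1/(4π·1.15²·13.6) = 0.004424 K/W
R_aerogel blanket = ΣR − ΣR_known = 1.550 − 0.004429 = 1.546 K/W
(1/r₁−1/r₂)/(4πk) = 1.546 ⇒ k = 0.3396/(4π·1.546) = 0.0175 W/m·K

k = 0.0175 W/m·K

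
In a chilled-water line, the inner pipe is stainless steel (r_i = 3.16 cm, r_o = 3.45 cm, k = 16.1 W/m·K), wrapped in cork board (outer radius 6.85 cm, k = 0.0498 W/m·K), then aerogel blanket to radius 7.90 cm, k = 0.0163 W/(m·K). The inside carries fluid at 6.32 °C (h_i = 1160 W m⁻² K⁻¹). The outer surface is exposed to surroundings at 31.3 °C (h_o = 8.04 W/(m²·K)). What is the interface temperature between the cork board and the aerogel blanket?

Treat each layer as a resistance in series:
  R'_conv,in = 1/(2πr h) = 1/(2π·0.0316·1160) = 0.004342 m·K/W
  R'_stainless steel = ln(0.0345/0.0316)/(2πk) = 0.08780/(2π·16.1) = 8.680×10^-4 m·K/W
  R'_cork board = ln(0.0685/0.0345)/(2πk) = 0.6859/(2π·0.0498) = 2.192 m·K/W
  R'_aerogel blanket = ln(0.0790/0.0685)/(2πk) = 0.1426/(2π·0.0163) = 1.392 m·K/W
  R'_conv,out = 1/(2πr h) = 1/(2π·0.0790·8.04) = 0.2506 m·K/W
ΣR = 0.004342 + 8.680×10^-4 + 2.192 + 1.392 + 0.2506 = 3.840 m·K/W
Q' = ΔT/ΣR = (6.32 °C − 31.3 °C)/3.840 = -6.505 W/m
From the inner boundary to the cork board/aerogel blanket interface, ΣR_partial = 2.197 m·K/W.
T_interface = T_in − Q'·ΣR_partial = 6.32 °C − (-6.505)(2.197) = 20.6 °C

T = 20.6 °C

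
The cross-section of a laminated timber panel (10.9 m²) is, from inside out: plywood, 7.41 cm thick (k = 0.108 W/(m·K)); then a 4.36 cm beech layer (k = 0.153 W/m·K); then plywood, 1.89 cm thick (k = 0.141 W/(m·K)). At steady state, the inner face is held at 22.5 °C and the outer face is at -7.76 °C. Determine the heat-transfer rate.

Q = 298 W

Treat each layer as a resistance in series:
  R_plywood = L/(kA) = 0.0741/(0.108·10.9) = 0.06295 K/W
  R_beech = L/(kA) = 0.0436/(0.153·10.9) = 0.02614 K/W
  R_plywood = L/(kA) = 0.0189/(0.141·10.9) = 0.01230 K/W
ΣR = 0.06295 + 0.02614 + 0.01230 = 0.1014 K/W
Q = ΔT/ΣR = (22.5 °C − -7.76 °C)/0.1014 = 298 W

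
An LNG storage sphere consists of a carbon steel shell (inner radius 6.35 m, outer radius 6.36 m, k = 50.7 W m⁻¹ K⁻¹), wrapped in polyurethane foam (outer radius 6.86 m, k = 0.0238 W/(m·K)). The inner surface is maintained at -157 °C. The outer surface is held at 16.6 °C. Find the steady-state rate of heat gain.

Treat each layer as a resistance in series:
  R_carbon steel = (1/6.35 − 1/6.36)/(4πk) = 2.476×10^-4/(4π·50.7) = 3.886×10^-7 K/W
  R_polyurethane foam = (1/6.36 − 1/6.86)/(4πk) = 0.01146/(4π·0.0238) = 0.03832 K/W
ΣR = 3.886×10^-7 + 0.03832 = 0.03832 K/W
Q = ΔT/ΣR = (-157 °C − 16.6 °C)/0.03832 = -4530 W
(Negative Q ⇒ heat flows inward; heat gain = 4530 W.)

Q = 4530 W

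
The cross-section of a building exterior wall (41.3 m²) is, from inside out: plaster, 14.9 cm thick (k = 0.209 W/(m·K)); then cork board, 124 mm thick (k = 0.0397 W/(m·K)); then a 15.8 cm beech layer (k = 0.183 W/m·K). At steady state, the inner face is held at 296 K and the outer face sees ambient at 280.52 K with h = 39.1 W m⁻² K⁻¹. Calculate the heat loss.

Series thermal resistances, inner to outer:
  R_plaster = L/(kA) = 0.149/(0.209·41.3) = 0.01726 K/W
  R_cork board = L/(kA) = 0.124/(0.0397·41.3) = 0.07563 K/W
  R_beech = L/(kA) = 0.158/(0.183·41.3) = 0.02091 K/W
  R_conv,out = 1/(hA) = 1/(39.1·41.3) = 6.193×10^-4 K/W
ΣR = 0.01726 + 0.07563 + 0.02091 + 6.193×10^-4 = 0.1144 K/W
Q = ΔT/ΣR = (296 K − 280.52 K)/0.1144 = 135 W

Q = 135 W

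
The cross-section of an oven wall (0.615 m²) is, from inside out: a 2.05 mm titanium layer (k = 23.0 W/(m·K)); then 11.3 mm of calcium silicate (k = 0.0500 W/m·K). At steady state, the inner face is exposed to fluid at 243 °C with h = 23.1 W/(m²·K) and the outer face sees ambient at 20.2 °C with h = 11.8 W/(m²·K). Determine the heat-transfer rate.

Q = 387 W

Resistance network (inner→outer):
  R_conv,in = 1/(hA) = 1/(23.1·0.615) = 0.07039 K/W
  R_titanium = L/(kA) = 0.00205/(23.0·0.615) = 1.449×10^-4 K/W
  R_calcium silicate = L/(kA) = 0.0113/(0.0500·0.615) = 0.3675 K/W
  R_conv,out = 1/(hA) = 1/(11.8·0.615) = 0.1378 K/W
ΣR = 0.07039 + 1.449×10^-4 + 0.3675 + 0.1378 = 0.5758 K/W
Q = ΔT/ΣR = (243 °C − 20.2 °C)/0.5758 = 387 W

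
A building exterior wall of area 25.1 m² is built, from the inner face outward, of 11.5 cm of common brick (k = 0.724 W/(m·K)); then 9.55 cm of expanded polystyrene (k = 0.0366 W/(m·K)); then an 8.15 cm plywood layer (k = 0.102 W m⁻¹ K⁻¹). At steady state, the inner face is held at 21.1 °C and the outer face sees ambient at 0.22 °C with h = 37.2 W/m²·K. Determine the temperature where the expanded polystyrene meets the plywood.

Resistance network (inner→outer):
  R_common brick = L/(kA) = 0.115/(0.724·25.1) = 0.006328 K/W
  R_expanded polystyrene = L/(kA) = 0.0955/(0.0366·25.1) = 0.1040 K/W
  R_plywood = L/(kA) = 0.0815/(0.102·25.1) = 0.03183 K/W
  R_conv,out = 1/(hA) = 1/(37.2·25.1) = 0.001071 K/W
ΣR = 0.006328 + 0.1040 + 0.03183 + 0.001071 = 0.1432 K/W
Q = ΔT/ΣR = (21.1 °C − 0.22 °C)/0.1432 = 145.8 W
From the inner boundary to the expanded polystyrene/plywood interface, ΣR_partial = 0.1103 K/W.
T_interface = T_in − Q·ΣR_partial = 21.1 °C − (145.8)(0.1103) = 5.02 °C

T = 5.02 °C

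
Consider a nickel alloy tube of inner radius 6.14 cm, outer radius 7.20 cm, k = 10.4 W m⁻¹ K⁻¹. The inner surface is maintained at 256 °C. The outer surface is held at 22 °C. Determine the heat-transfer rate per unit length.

Q' = 96.0 kW/m

Q' = 2πk·ΔT/ln(r₂/r₁) = 2π × 10.4 × 234 / ln(0.0720/0.0614) = 96000 W/m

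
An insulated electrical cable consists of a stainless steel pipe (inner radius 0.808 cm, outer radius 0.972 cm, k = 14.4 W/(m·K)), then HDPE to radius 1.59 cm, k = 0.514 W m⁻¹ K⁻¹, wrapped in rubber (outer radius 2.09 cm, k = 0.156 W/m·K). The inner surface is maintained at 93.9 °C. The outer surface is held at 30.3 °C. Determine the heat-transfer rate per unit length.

Resistance network (inner→outer):
  R'_stainless steel = ln(0.00972/0.00808)/(2πk) = 0.1848/(2π·14.4) = 0.002042 m·K/W
  R'_HDPE = ln(0.0159/0.00972)/(2πk) = 0.4921/(2π·0.514) = 0.1524 m·K/W
  R'_rubber = ln(0.0209/0.0159)/(2πk) = 0.2734/(2π·0.156) = 0.2790 m·K/W
ΣR = 0.002042 + 0.1524 + 0.2790 = 0.4334 m·K/W
Q' = ΔT/ΣR = (93.9 °C − 30.3 °C)/0.4334 = 147 W/m

Q' = 147 W/m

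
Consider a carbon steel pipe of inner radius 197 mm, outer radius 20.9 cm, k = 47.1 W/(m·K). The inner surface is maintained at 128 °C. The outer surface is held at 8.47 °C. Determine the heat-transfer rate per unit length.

Q' = 5.98×10^5 W/m

Q' = 2πk·ΔT/ln(r₂/r₁) = 2π × 47.1 × 119.53 / ln(0.209/0.197) = 5.98×10^5 W/m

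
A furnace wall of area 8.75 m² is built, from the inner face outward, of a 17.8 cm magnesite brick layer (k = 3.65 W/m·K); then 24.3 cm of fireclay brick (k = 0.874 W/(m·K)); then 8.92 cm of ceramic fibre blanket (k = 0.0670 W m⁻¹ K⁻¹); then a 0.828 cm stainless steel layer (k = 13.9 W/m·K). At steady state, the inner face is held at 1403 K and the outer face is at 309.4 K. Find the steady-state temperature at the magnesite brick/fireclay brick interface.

Treat each layer as a resistance in series:
  R_magnesite brick = L/(kA) = 0.178/(3.65·8.75) = 0.005573 K/W
  R_fireclay brick = L/(kA) = 0.243/(0.874·8.75) = 0.03178 K/W
  R_ceramic fibre blanket = L/(kA) = 0.0892/(0.0670·8.75) = 0.1522 K/W
  R_stainless steel = L/(kA) = 0.00828/(13.9·8.75) = 6.808×10^-5 K/W
ΣR = 0.005573 + 0.03178 + 0.1522 + 6.808×10^-5 = 0.1896 K/W
Q = ΔT/ΣR = (1403 K − 309.4 K)/0.1896 = 5768 W
From the inner boundary to the magnesite brick/fireclay brick interface, ΣR_partial = 0.005573 K/W.
T_interface = T_in − Q·ΣR_partial = 1403 K − (5768)(0.005573) = 1371 K

T = 1371 K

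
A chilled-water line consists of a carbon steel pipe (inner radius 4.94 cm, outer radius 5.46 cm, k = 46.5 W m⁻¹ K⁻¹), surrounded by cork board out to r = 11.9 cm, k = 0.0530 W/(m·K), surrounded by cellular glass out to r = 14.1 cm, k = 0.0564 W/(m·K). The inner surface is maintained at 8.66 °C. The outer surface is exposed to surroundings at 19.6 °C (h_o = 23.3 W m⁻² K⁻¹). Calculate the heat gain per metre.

Q' = 3.82 W/m

Resistance network (inner→outer):
  R'_carbon steel = ln(0.0546/0.0494)/(2πk) = 0.1001/(2π·46.5) = 3.426×10^-4 m·K/W
  R'_cork board = ln(0.119/0.0546)/(2πk) = 0.7791/(2π·0.0530) = 2.340 m·K/W
  R'_cellular glass = ln(0.141/0.119)/(2πk) = 0.1696/(2π·0.0564) = 0.4787 m·K/W
  R'_conv,out = 1/(2πr h) = 1/(2π·0.141·23.3) = 0.04844 m·K/W
ΣR = 3.426×10^-4 + 2.340 + 0.4787 + 0.04844 = 2.867 m·K/W
Q' = ΔT/ΣR = (8.66 °C − 19.6 °C)/2.867 = -3.82 W/m
(Negative Q' ⇒ heat flows inward; heat gain = 3.82 W/m.)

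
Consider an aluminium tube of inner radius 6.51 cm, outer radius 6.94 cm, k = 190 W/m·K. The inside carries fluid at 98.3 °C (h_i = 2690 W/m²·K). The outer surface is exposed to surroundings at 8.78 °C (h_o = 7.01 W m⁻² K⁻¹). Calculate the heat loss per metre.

Resistance network (inner→outer):
  R'_conv,in = 1/(2πr h) = 1/(2π·0.0651·2690) = 9.088×10^-4 m·K/W
  R'_aluminium = ln(0.0694/0.0651)/(2πk) = 0.06396/(2π·190) = 5.358×10^-5 m·K/W
  R'_conv,out = 1/(2πr h) = 1/(2π·0.0694·7.01) = 0.3271 m·K/W
ΣR = 9.088×10^-4 + 5.358×10^-5 + 0.3271 = 0.3281 m·K/W
Q' = ΔT/ΣR = (98.3 °C − 8.78 °C)/0.3281 = 273 W/m

Q' = 273 W/m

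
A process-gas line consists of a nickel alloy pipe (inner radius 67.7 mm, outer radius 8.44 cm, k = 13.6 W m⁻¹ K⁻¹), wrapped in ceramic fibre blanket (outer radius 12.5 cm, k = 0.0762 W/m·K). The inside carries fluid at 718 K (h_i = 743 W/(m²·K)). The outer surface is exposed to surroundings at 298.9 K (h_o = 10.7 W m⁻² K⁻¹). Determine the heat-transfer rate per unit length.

Series thermal resistances, inner to outer:
  R'_conv,in = 1/(2πr h) = 1/(2π·0.0677·743) = 0.003164 m·K/W
  R'_nickel alloy = ln(0.0844/0.0677)/(2πk) = 0.2205/(2π·13.6) = 0.002580 m·K/W
  R'_ceramic fibre blanket = ln(0.125/0.0844)/(2πk) = 0.3927/(2π·0.0762) = 0.8203 m·K/W
  R'_conv,out = 1/(2πr h) = 1/(2π·0.125·10.7) = 0.1190 m·K/W
ΣR = 0.003164 + 0.002580 + 0.8203 + 0.1190 = 0.9450 m·K/W
Q' = ΔT/ΣR = (718 K − 298.9 K)/0.9450 = 443 W/m

Q' = 443 W/m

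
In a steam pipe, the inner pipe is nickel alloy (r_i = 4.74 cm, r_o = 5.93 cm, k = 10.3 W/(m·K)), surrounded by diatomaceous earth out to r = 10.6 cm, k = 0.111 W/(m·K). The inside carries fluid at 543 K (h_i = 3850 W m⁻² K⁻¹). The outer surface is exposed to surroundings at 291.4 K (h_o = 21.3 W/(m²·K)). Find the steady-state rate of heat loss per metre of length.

Treat each layer as a resistance in series:
  R'_conv,in = 1/(2πr h) = 1/(2π·0.0474·3850) = 8.721×10^-4 m·K/W
  R'_nickel alloy = ln(0.0593/0.0474)/(2πk) = 0.2240/(2π·10.3) = 0.003461 m·K/W
  R'_diatomaceous earth = ln(0.106/0.0593)/(2πk) = 0.5808/(2π·0.111) = 0.8328 m·K/W
  R'_conv,out = 1/(2πr h) = 1/(2π·0.106·21.3) = 0.07049 m·K/W
ΣR = 8.721×10^-4 + 0.003461 + 0.8328 + 0.07049 = 0.9076 m·K/W
Q' = ΔT/ΣR = (543 K − 291.4 K)/0.9076 = 277 W/m

Q' = 277 W/m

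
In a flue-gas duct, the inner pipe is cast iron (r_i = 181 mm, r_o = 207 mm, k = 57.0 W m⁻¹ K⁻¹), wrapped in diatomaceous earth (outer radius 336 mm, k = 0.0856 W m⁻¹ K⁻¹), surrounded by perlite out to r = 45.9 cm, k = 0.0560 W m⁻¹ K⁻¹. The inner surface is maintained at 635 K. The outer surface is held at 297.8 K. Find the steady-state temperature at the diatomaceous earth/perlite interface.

Resistance network (inner→outer):
  R'_cast iron = ln(0.207/0.181)/(2πk) = 0.1342/(2π·57.0) = 3.748×10^-4 m·K/W
  R'_diatomaceous earth = ln(0.336/0.207)/(2πk) = 0.4844/(2π·0.0856) = 0.9006 m·K/W
  R'_perlite = ln(0.459/0.336)/(2πk) = 0.3119/(2π·0.0560) = 0.8865 m·K/W
ΣR = 3.748×10^-4 + 0.9006 + 0.8865 = 1.787 m·K/W
Q' = ΔT/ΣR = (635 K − 297.8 K)/1.787 = 188.7 W/m
From the inner boundary to the diatomaceous earth/perlite interface, ΣR_partial = 0.9010 m·K/W.
T_interface = T_in − Q'·ΣR_partial = 635 K − (188.7)(0.9010) = 465 K

T = 465 K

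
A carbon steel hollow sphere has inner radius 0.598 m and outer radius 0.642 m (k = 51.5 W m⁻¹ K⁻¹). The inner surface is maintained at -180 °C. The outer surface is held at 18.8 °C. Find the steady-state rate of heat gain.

Q = 4πk·ΔT/(1/r₁ − 1/r₂) = 4π × 51.5 × 198.8 / (1/0.598 − 1/0.642) = 1.12×10^6 W

Q = 1120 kW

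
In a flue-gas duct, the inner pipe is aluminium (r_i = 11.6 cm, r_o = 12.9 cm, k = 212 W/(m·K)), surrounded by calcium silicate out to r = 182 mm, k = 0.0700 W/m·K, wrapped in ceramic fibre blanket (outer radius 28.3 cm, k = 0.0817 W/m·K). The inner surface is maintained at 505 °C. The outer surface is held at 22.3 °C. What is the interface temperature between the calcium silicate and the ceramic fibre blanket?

Series thermal resistances, inner to outer:
  R'_aluminium = ln(0.129/0.116)/(2πk) = 0.1062/(2π·212) = 7.974×10^-5 m·K/W
  R'_calcium silicate = ln(0.182/0.129)/(2πk) = 0.3442/(2π·0.0700) = 0.7826 m·K/W
  R'_ceramic fibre blanket = ln(0.283/0.182)/(2πk) = 0.4414/(2π·0.0817) = 0.8599 m·K/W
ΣR = 7.974×10^-5 + 0.7826 + 0.8599 = 1.643 m·K/W
Q' = ΔT/ΣR = (505 °C − 22.3 °C)/1.643 = 293.8 W/m
From the inner boundary to the calcium silicate/ceramic fibre blanket interface, ΣR_partial = 0.7827 m·K/W.
T_interface = T_in − Q'·ΣR_partial = 505 °C − (293.8)(0.7827) = 275 °C

T = 275 °C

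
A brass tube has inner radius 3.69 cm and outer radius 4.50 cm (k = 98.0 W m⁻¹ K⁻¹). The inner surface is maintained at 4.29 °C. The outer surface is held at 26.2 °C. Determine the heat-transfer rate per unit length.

Q' = 2πk·ΔT/ln(r₂/r₁) = 2π × 98.0 × 21.91 / ln(0.0450/0.0369) = 68000 W/m

Q' = 68.0 kW/m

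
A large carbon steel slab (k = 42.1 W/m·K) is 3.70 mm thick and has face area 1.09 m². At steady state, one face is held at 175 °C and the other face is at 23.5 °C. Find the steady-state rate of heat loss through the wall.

Q = kA·ΔT/L = 42.1 × 1.09 × |175 °C − 23.5 °C| / 0.00370 = 1.88×10^6 W

Q = 1880 kW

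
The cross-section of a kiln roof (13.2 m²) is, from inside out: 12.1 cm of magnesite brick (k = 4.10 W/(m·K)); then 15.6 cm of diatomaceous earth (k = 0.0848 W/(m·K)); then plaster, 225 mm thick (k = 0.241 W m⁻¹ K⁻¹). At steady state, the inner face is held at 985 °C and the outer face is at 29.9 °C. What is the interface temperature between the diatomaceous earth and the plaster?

T = 348 °C

Resistance network (inner→outer):
  R_magnesite brick = L/(kA) = 0.121/(4.10·13.2) = 0.002236 K/W
  R_diatomaceous earth = L/(kA) = 0.156/(0.0848·13.2) = 0.1394 K/W
  R_plaster = L/(kA) = 0.225/(0.241·13.2) = 0.07073 K/W
ΣR = 0.002236 + 0.1394 + 0.07073 = 0.2124 K/W
Q = ΔT/ΣR = (985 °C − 29.9 °C)/0.2124 = 4497 W
From the inner boundary to the diatomaceous earth/plaster interface, ΣR_partial = 0.1416 K/W.
T_interface = T_in − Q·ΣR_partial = 985 °C − (4497)(0.1416) = 348 °C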